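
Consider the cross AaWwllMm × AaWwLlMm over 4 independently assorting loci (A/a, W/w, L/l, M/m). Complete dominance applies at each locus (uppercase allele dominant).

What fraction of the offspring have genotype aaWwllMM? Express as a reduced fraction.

P(aaWwllMM) = 1/64

AaWwllMm gametes: AWlM×2, AWlm×2, AwlM×2, Awlm×2, aWlM×2, aWlm×2, awlM×2, awlm×2
AaWwLlMm gametes: AWLM×1, AWLm×1, AWlM×1, AWlm×1, AwLM×1, AwLm×1, AwlM×1, Awlm×1, aWLM×1, aWLm×1, aWlM×1, aWlm×1, awLM×1, awLm×1, awlM×1, awlm×1
AaWwllMm×AaWwLlMm grid (16·16=256): AAWWLlMM=2 AAWWLlMm=4 AAWWLlmm=2 AAWWllMM=2 AAWWllMm=4 AAWWllmm=2 AAWwLlMM=4 AAWwLlMm=8 AAWwLlmm=4 AAWwllMM=4 AAWwllMm=8 AAWwllmm=4 AAwwLlMM=2 AAwwLlMm=4 AAwwLlmm=2 AAwwllMM=2 AAwwllMm=4 AAwwllmm=2 AaWWLlMM=4 AaWWLlMm=8 AaWWLlmm=4 AaWWllMM=4 AaWWllMm=8 AaWWllmm=4 AaWwLlMM=8 AaWwLlMm=16 AaWwLlmm=8 AaWwllMM=8 AaWwllMm=16 AaWwllmm=8 AawwLlMM=4 AawwLlMm=8 AawwLlmm=4 AawwllMM=4 AawwllMm=8 Aawwllmm=4 aaWWLlMM=2 aaWWLlMm=4 aaWWLlmm=2 aaWWllMM=2 aaWWllMm=4 aaWWllmm=2 aaWwLlMM=4 aaWwLlMm=8 aaWwLlmm=4 aaWwllMM=4 aaWwllMm=8 aaWwllmm=4 aawwLlMM=2 aawwLlMm=4 aawwLlmm=2 aawwllMM=2 aawwllMm=4 aawwllmm=2
aaWwllMM hits 4/256; gcd=4; 4÷4/256÷4 = 1/64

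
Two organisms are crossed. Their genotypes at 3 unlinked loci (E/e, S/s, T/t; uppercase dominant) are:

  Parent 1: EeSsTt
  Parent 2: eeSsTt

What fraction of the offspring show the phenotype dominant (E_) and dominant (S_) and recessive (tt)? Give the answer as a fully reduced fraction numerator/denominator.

P(E_ S_ tt) = 3/32

EeSsTt gametes: EST×1, ESt×1, EsT×1, Est×1, eST×1, eSt×1, esT×1, est×1
eeSsTt gametes: eST×2, eSt×2, esT×2, est×2
EeSsTt×eeSsTt grid (8·8=64): EeSSTT=2 EeSSTt=4 EeSStt=2 EeSsTT=4 EeSsTt=8 EeSstt=4 EessTT=2 EessTt=4 Eesstt=2 eeSSTT=2 eeSSTt=4 eeSStt=2 eeSsTT=4 eeSsTt=8 eeSstt=4 eessTT=2 eessTt=4 eesstt=2
E_ S_ tt hits 6/64; gcd=2; 6÷2/64÷2 = 3/32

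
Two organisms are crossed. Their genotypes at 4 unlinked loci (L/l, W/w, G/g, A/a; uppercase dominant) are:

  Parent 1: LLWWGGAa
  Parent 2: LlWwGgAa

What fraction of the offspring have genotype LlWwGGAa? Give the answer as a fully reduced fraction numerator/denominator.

LLWWGGAa gametes: LWGA×8, LWGa×8
LlWwGgAa gametes: LWGA×1, LWGa×1, LWgA×1, LWga×1, LwGA×1, LwGa×1, LwgA×1, Lwga×1, lWGA×1, lWGa×1, lWgA×1, lWga×1, lwGA×1, lwGa×1, lwgA×1, lwga×1
LLWWGGAa×LlWwGgAa grid (16·16=256): LLWWGGAA=8 LLWWGGAa=16 LLWWGGaa=8 LLWWGgAA=8 LLWWGgAa=16 LLWWGgaa=8 LLWwGGAA=8 LLWwGGAa=16 LLWwGGaa=8 LLWwGgAA=8 LLWwGgAa=16 LLWwGgaa=8 LlWWGGAA=8 LlWWGGAa=16 LlWWGGaa=8 LlWWGgAA=8 LlWWGgAa=16 LlWWGgaa=8 LlWwGGAA=8 LlWwGGAa=16 LlWwGGaa=8 LlWwGgAA=8 LlWwGgAa=16 LlWwGgaa=8
LlWwGGAa hits 16/256; gcd=16; 16÷16/256÷16 = 1/16

P(LlWwGGAa) = 1/16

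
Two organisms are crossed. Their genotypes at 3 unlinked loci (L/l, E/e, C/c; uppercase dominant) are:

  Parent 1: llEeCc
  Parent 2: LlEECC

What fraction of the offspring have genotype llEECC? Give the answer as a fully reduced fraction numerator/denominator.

P(llEECC) = 1/8

llEeCc gametes: lEC×2, lEc×2, leC×2, lec×2
LlEECC gametes: LEC×4, lEC×4
llEeCc×LlEECC grid (8·8=64): LlEECC=8 LlEECc=8 LlEeCC=8 LlEeCc=8 llEECC=8 llEECc=8 llEeCC=8 llEeCc=8
llEECC hits 8/64; gcd=8; 8÷8/64÷8 = 1/8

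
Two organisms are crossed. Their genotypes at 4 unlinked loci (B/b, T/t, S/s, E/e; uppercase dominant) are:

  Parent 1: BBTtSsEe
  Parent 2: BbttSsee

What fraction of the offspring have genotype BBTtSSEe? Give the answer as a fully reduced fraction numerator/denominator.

BBTtSsEe gametes: BTSE×2, BTSe×2, BTsE×2, BTse×2, BtSE×2, BtSe×2, BtsE×2, Btse×2
BbttSsee gametes: BtSe×4, Btse×4, btSe×4, btse×4
BBTtSsEe×BbttSsee grid (16·16=256): BBTtSSEe=8 BBTtSSee=8 BBTtSsEe=16 BBTtSsee=16 BBTtssEe=8 BBTtssee=8 BBttSSEe=8 BBttSSee=8 BBttSsEe=16 BBttSsee=16 BBttssEe=8 BBttssee=8 BbTtSSEe=8 BbTtSSee=8 BbTtSsEe=16 BbTtSsee=16 BbTtssEe=8 BbTtssee=8 BbttSSEe=8 BbttSSee=8 BbttSsEe=16 BbttSsee=16 BbttssEe=8 Bbttssee=8
BBTtSSEe hits 8/256; gcd=8; 8÷8/256÷8 = 1/32

P(BBTtSSEe) = 1/32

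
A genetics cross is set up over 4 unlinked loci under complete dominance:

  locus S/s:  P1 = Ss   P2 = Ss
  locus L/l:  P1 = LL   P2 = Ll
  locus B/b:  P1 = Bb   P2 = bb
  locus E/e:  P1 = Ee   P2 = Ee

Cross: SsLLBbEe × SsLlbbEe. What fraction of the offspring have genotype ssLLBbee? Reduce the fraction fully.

P(ssLLBbee) = 1/64

SsLLBbEe gametes: SLBE×2, SLBe×2, SLbE×2, SLbe×2, sLBE×2, sLBe×2, sLbE×2, sLbe×2
SsLlbbEe gametes: SLbE×2, SLbe×2, SlbE×2, Slbe×2, sLbE×2, sLbe×2, slbE×2, slbe×2
SsLLBbEe×SsLlbbEe grid (16·16=256): SSLLBbEE=4 SSLLBbEe=8 SSLLBbee=4 SSLLbbEE=4 SSLLbbEe=8 SSLLbbee=4 SSLlBbEE=4 SSLlBbEe=8 SSLlBbee=4 SSLlbbEE=4 SSLlbbEe=8 SSLlbbee=4 SsLLBbEE=8 SsLLBbEe=16 SsLLBbee=8 SsLLbbEE=8 SsLLbbEe=16 SsLLbbee=8 SsLlBbEE=8 SsLlBbEe=16 SsLlBbee=8 SsLlbbEE=8 SsLlbbEe=16 SsLlbbee=8 ssLLBbEE=4 ssLLBbEe=8 ssLLBbee=4 ssLLbbEE=4 ssLLbbEe=8 ssLLbbee=4 ssLlBbEE=4 ssLlBbEe=8 ssLlBbee=4 ssLlbbEE=4 ssLlbbEe=8 ssLlbbee=4
ssLLBbee hits 4/256; gcd=4; 4÷4/256÷4 = 1/64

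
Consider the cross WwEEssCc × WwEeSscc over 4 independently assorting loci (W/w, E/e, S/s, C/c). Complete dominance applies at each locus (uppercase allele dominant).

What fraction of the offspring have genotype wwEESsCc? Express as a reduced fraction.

WwEEssCc gametes: WEsC×4, WEsc×4, wEsC×4, wEsc×4
WwEeSscc gametes: WESc×2, WEsc×2, WeSc×2, Wesc×2, wESc×2, wEsc×2, weSc×2, wesc×2
WwEEssCc×WwEeSscc grid (16·16=256): WWEESsCc=8 WWEESscc=8 WWEEssCc=8 WWEEsscc=8 WWEeSsCc=8 WWEeSscc=8 WWEessCc=8 WWEesscc=8 WwEESsCc=16 WwEESscc=16 WwEEssCc=16 WwEEsscc=16 WwEeSsCc=16 WwEeSscc=16 WwEessCc=16 WwEesscc=16 wwEESsCc=8 wwEESscc=8 wwEEssCc=8 wwEEsscc=8 wwEeSsCc=8 wwEeSscc=8 wwEessCc=8 wwEesscc=8
wwEESsCc hits 8/256; gcd=8; 8÷8/256÷8 = 1/32

P(wwEESsCc) = 1/32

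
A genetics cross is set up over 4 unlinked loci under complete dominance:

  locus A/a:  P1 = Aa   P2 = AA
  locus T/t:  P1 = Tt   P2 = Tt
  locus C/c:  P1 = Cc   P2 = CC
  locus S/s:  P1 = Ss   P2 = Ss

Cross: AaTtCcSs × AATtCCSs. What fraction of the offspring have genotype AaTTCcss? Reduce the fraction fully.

AaTtCcSs gametes: ATCS×1, ATCs×1, ATcS×1, ATcs×1, AtCS×1, AtCs×1, AtcS×1, Atcs×1, aTCS×1, aTCs×1, aTcS×1, aTcs×1, atCS×1, atCs×1, atcS×1, atcs×1
AATtCCSs gametes: ATCS×4, ATCs×4, AtCS×4, AtCs×4
AaTtCcSs×AATtCCSs grid (16·16=256): AATTCCSS=4 AATTCCSs=8 AATTCCss=4 AATTCcSS=4 AATTCcSs=8 AATTCcss=4 AATtCCSS=8 AATtCCSs=16 AATtCCss=8 AATtCcSS=8 AATtCcSs=16 AATtCcss=8 AAttCCSS=4 AAttCCSs=8 AAttCCss=4 AAttCcSS=4 AAttCcSs=8 AAttCcss=4 AaTTCCSS=4 AaTTCCSs=8 AaTTCCss=4 AaTTCcSS=4 AaTTCcSs=8 AaTTCcss=4 AaTtCCSS=8 AaTtCCSs=16 AaTtCCss=8 AaTtCcSS=8 AaTtCcSs=16 AaTtCcss=8 AattCCSS=4 AattCCSs=8 AattCCss=4 AattCcSS=4 AattCcSs=8 AattCcss=4
AaTTCcss hits 4/256; gcd=4; 4÷4/256÷4 = 1/64

P(AaTTCcss) = 1/64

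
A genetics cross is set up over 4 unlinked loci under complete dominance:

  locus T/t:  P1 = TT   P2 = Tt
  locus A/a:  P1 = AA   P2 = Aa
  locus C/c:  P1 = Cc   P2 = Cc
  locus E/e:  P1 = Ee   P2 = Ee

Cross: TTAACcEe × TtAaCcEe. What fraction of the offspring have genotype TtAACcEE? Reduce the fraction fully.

P(TtAACcEE) = 1/32

TTAACcEe gametes: TACE×4, TACe×4, TAcE×4, TAce×4
TtAaCcEe gametes: TACE×1, TACe×1, TAcE×1, TAce×1, TaCE×1, TaCe×1, TacE×1, Tace×1, tACE×1, tACe×1, tAcE×1, tAce×1, taCE×1, taCe×1, tacE×1, tace×1
TTAACcEe×TtAaCcEe grid (16·16=256): TTAACCEE=4 TTAACCEe=8 TTAACCee=4 TTAACcEE=8 TTAACcEe=16 TTAACcee=8 TTAAccEE=4 TTAAccEe=8 TTAAccee=4 TTAaCCEE=4 TTAaCCEe=8 TTAaCCee=4 TTAaCcEE=8 TTAaCcEe=16 TTAaCcee=8 TTAaccEE=4 TTAaccEe=8 TTAaccee=4 TtAACCEE=4 TtAACCEe=8 TtAACCee=4 TtAACcEE=8 TtAACcEe=16 TtAACcee=8 TtAAccEE=4 TtAAccEe=8 TtAAccee=4 TtAaCCEE=4 TtAaCCEe=8 TtAaCCee=4 TtAaCcEE=8 TtAaCcEe=16 TtAaCcee=8 TtAaccEE=4 TtAaccEe=8 TtAaccee=4
TtAACcEE hits 8/256; gcd=8; 8÷8/256÷8 = 1/32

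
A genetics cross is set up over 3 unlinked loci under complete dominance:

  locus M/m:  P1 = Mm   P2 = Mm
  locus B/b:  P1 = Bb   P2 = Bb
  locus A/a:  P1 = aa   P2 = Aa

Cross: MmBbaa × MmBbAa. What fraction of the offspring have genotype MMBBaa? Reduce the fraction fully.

P(MMBBaa) = 1/32

MmBbaa gametes: MBa×2, Mba×2, mBa×2, mba×2
MmBbAa gametes: MBA×1, MBa×1, MbA×1, Mba×1, mBA×1, mBa×1, mbA×1, mba×1
MmBbaa×MmBbAa grid (8·8=64): MMBBAa=2 MMBBaa=2 MMBbAa=4 MMBbaa=4 MMbbAa=2 MMbbaa=2 MmBBAa=4 MmBBaa=4 MmBbAa=8 MmBbaa=8 MmbbAa=4 Mmbbaa=4 mmBBAa=2 mmBBaa=2 mmBbAa=4 mmBbaa=4 mmbbAa=2 mmbbaa=2
MMBBaa hits 2/64; gcd=2; 2÷2/64÷2 = 1/32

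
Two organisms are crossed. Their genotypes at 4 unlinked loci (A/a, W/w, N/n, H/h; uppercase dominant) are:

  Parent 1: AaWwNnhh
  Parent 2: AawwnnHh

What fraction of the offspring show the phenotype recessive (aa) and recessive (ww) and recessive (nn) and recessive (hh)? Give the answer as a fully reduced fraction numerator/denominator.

P(aa ww nn hh) = 1/32

AaWwNnhh gametes: AWNh×2, AWnh×2, AwNh×2, Awnh×2, aWNh×2, aWnh×2, awNh×2, awnh×2
AawwnnHh gametes: AwnH×4, Awnh×4, awnH×4, awnh×4
AaWwNnhh×AawwnnHh grid (16·16=256): AAWwNnHh=8 AAWwNnhh=8 AAWwnnHh=8 AAWwnnhh=8 AAwwNnHh=8 AAwwNnhh=8 AAwwnnHh=8 AAwwnnhh=8 AaWwNnHh=16 AaWwNnhh=16 AaWwnnHh=16 AaWwnnhh=16 AawwNnHh=16 AawwNnhh=16 AawwnnHh=16 Aawwnnhh=16 aaWwNnHh=8 aaWwNnhh=8 aaWwnnHh=8 aaWwnnhh=8 aawwNnHh=8 aawwNnhh=8 aawwnnHh=8 aawwnnhh=8
aa ww nn hh hits 8/256; gcd=8; 8÷8/256÷8 = 1/32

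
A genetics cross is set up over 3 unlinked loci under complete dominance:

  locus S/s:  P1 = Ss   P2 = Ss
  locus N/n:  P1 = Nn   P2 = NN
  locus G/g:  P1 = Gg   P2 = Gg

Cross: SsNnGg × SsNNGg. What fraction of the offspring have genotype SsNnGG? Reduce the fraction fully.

P(SsNnGG) = 1/16

SsNnGg gametes: SNG×1, SNg×1, SnG×1, Sng×1, sNG×1, sNg×1, snG×1, sng×1
SsNNGg gametes: SNG×2, SNg×2, sNG×2, sNg×2
SsNnGg×SsNNGg grid (8·8=64): SSNNGG=2 SSNNGg=4 SSNNgg=2 SSNnGG=2 SSNnGg=4 SSNngg=2 SsNNGG=4 SsNNGg=8 SsNNgg=4 SsNnGG=4 SsNnGg=8 SsNngg=4 ssNNGG=2 ssNNGg=4 ssNNgg=2 ssNnGG=2 ssNnGg=4 ssNngg=2
SsNnGG hits 4/64; gcd=4; 4÷4/64÷4 = 1/16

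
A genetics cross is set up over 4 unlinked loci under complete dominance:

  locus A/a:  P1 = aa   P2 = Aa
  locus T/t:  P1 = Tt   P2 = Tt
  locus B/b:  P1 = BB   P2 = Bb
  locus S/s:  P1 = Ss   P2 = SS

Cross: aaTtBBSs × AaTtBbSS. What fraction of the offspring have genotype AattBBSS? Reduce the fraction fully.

aaTtBBSs gametes: aTBS×4, aTBs×4, atBS×4, atBs×4
AaTtBbSS gametes: ATBS×2, ATbS×2, AtBS×2, AtbS×2, aTBS×2, aTbS×2, atBS×2, atbS×2
aaTtBBSs×AaTtBbSS grid (16·16=256): AaTTBBSS=8 AaTTBBSs=8 AaTTBbSS=8 AaTTBbSs=8 AaTtBBSS=16 AaTtBBSs=16 AaTtBbSS=16 AaTtBbSs=16 AattBBSS=8 AattBBSs=8 AattBbSS=8 AattBbSs=8 aaTTBBSS=8 aaTTBBSs=8 aaTTBbSS=8 aaTTBbSs=8 aaTtBBSS=16 aaTtBBSs=16 aaTtBbSS=16 aaTtBbSs=16 aattBBSS=8 aattBBSs=8 aattBbSS=8 aattBbSs=8
AattBBSS hits 8/256; gcd=8; 8÷8/256÷8 = 1/32

P(AattBBSS) = 1/32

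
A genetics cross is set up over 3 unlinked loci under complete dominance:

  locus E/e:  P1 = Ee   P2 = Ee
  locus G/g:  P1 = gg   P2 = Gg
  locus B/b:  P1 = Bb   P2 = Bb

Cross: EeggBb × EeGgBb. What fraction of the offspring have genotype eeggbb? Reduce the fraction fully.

EeggBb gametes: EgB×2, Egb×2, egB×2, egb×2
EeGgBb gametes: EGB×1, EGb×1, EgB×1, Egb×1, eGB×1, eGb×1, egB×1, egb×1
EeggBb×EeGgBb grid (8·8=64): EEGgBB=2 EEGgBb=4 EEGgbb=2 EEggBB=2 EEggBb=4 EEggbb=2 EeGgBB=4 EeGgBb=8 EeGgbb=4 EeggBB=4 EeggBb=8 Eeggbb=4 eeGgBB=2 eeGgBb=4 eeGgbb=2 eeggBB=2 eeggBb=4 eeggbb=2
eeggbb hits 2/64; gcd=2; 2÷2/64÷2 = 1/32

P(eeggbb) = 1/32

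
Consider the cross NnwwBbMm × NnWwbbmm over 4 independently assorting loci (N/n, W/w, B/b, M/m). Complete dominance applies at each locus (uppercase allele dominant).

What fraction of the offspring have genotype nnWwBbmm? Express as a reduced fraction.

NnwwBbMm gametes: NwBM×2, NwBm×2, NwbM×2, Nwbm×2, nwBM×2, nwBm×2, nwbM×2, nwbm×2
NnWwbbmm gametes: NWbm×4, Nwbm×4, nWbm×4, nwbm×4
NnwwBbMm×NnWwbbmm grid (16·16=256): NNWwBbMm=8 NNWwBbmm=8 NNWwbbMm=8 NNWwbbmm=8 NNwwBbMm=8 NNwwBbmm=8 NNwwbbMm=8 NNwwbbmm=8 NnWwBbMm=16 NnWwBbmm=16 NnWwbbMm=16 NnWwbbmm=16 NnwwBbMm=16 NnwwBbmm=16 NnwwbbMm=16 Nnwwbbmm=16 nnWwBbMm=8 nnWwBbmm=8 nnWwbbMm=8 nnWwbbmm=8 nnwwBbMm=8 nnwwBbmm=8 nnwwbbMm=8 nnwwbbmm=8
nnWwBbmm hits 8/256; gcd=8; 8÷8/256÷8 = 1/32

P(nnWwBbmm) = 1/32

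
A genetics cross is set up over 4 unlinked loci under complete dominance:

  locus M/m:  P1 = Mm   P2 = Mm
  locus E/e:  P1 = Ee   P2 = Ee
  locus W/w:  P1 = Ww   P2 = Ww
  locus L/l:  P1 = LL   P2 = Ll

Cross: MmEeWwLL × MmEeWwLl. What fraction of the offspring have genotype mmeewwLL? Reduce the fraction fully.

MmEeWwLL gametes: MEWL×2, MEwL×2, MeWL×2, MewL×2, mEWL×2, mEwL×2, meWL×2, mewL×2
MmEeWwLl gametes: MEWL×1, MEWl×1, MEwL×1, MEwl×1, MeWL×1, MeWl×1, MewL×1, Mewl×1, mEWL×1, mEWl×1, mEwL×1, mEwl×1, meWL×1, meWl×1, mewL×1, mewl×1
MmEeWwLL×MmEeWwLl grid (16·16=256): MMEEWWLL=2 MMEEWWLl=2 MMEEWwLL=4 MMEEWwLl=4 MMEEwwLL=2 MMEEwwLl=2 MMEeWWLL=4 MMEeWWLl=4 MMEeWwLL=8 MMEeWwLl=8 MMEewwLL=4 MMEewwLl=4 MMeeWWLL=2 MMeeWWLl=2 MMeeWwLL=4 MMeeWwLl=4 MMeewwLL=2 MMeewwLl=2 MmEEWWLL=4 MmEEWWLl=4 MmEEWwLL=8 MmEEWwLl=8 MmEEwwLL=4 MmEEwwLl=4 MmEeWWLL=8 MmEeWWLl=8 MmEeWwLL=16 MmEeWwLl=16 MmEewwLL=8 MmEewwLl=8 MmeeWWLL=4 MmeeWWLl=4 MmeeWwLL=8 MmeeWwLl=8 MmeewwLL=4 MmeewwLl=4 mmEEWWLL=2 mmEEWWLl=2 mmEEWwLL=4 mmEEWwLl=4 mmEEwwLL=2 mmEEwwLl=2 mmEeWWLL=4 mmEeWWLl=4 mmEeWwLL=8 mmEeWwLl=8 mmEewwLL=4 mmEewwLl=4 mmeeWWLL=2 mmeeWWLl=2 mmeeWwLL=4 mmeeWwLl=4 mmeewwLL=2 mmeewwLl=2
mmeewwLL hits 2/256; gcd=2; 2÷2/256÷2 = 1/128

P(mmeewwLL) = 1/128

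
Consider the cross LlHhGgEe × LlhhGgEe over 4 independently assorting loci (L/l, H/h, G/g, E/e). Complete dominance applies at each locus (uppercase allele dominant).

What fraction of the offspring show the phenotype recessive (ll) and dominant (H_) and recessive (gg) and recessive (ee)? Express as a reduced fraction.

P(ll H_ gg ee) = 1/128

LlHhGgEe gametes: LHGE×1, LHGe×1, LHgE×1, LHge×1, LhGE×1, LhGe×1, LhgE×1, Lhge×1, lHGE×1, lHGe×1, lHgE×1, lHge×1, lhGE×1, lhGe×1, lhgE×1, lhge×1
LlhhGgEe gametes: LhGE×2, LhGe×2, LhgE×2, Lhge×2, lhGE×2, lhGe×2, lhgE×2, lhge×2
LlHhGgEe×LlhhGgEe grid (16·16=256): LLHhGGEE=2 LLHhGGEe=4 LLHhGGee=2 LLHhGgEE=4 LLHhGgEe=8 LLHhGgee=4 LLHhggEE=2 LLHhggEe=4 LLHhggee=2 LLhhGGEE=2 LLhhGGEe=4 LLhhGGee=2 LLhhGgEE=4 LLhhGgEe=8 LLhhGgee=4 LLhhggEE=2 LLhhggEe=4 LLhhggee=2 LlHhGGEE=4 LlHhGGEe=8 LlHhGGee=4 LlHhGgEE=8 LlHhGgEe=16 LlHhGgee=8 LlHhggEE=4 LlHhggEe=8 LlHhggee=4 LlhhGGEE=4 LlhhGGEe=8 LlhhGGee=4 LlhhGgEE=8 LlhhGgEe=16 LlhhGgee=8 LlhhggEE=4 LlhhggEe=8 Llhhggee=4 llHhGGEE=2 llHhGGEe=4 llHhGGee=2 llHhGgEE=4 llHhGgEe=8 llHhGgee=4 llHhggEE=2 llHhggEe=4 llHhggee=2 llhhGGEE=2 llhhGGEe=4 llhhGGee=2 llhhGgEE=4 llhhGgEe=8 llhhGgee=4 llhhggEE=2 llhhggEe=4 llhhggee=2
ll H_ gg ee hits 2/256; gcd=2; 2÷2/256÷2 = 1/128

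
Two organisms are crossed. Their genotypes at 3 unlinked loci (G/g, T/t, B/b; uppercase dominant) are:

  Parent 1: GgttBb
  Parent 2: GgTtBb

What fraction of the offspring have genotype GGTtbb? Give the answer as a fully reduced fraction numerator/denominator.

GgttBb gametes: GtB×2, Gtb×2, gtB×2, gtb×2
GgTtBb gametes: GTB×1, GTb×1, GtB×1, Gtb×1, gTB×1, gTb×1, gtB×1, gtb×1
GgttBb×GgTtBb grid (8·8=64): GGTtBB=2 GGTtBb=4 GGTtbb=2 GGttBB=2 GGttBb=4 GGttbb=2 GgTtBB=4 GgTtBb=8 GgTtbb=4 GgttBB=4 GgttBb=8 Ggttbb=4 ggTtBB=2 ggTtBb=4 ggTtbb=2 ggttBB=2 ggttBb=4 ggttbb=2
GGTtbb hits 2/64; gcd=2; 2÷2/64÷2 = 1/32

P(GGTtbb) = 1/32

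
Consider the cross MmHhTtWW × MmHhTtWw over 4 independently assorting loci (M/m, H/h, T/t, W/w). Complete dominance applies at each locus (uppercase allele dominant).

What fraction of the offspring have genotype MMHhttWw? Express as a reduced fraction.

P(MMHhttWw) = 1/64

MmHhTtWW gametes: MHTW×2, MHtW×2, MhTW×2, MhtW×2, mHTW×2, mHtW×2, mhTW×2, mhtW×2
MmHhTtWw gametes: MHTW×1, MHTw×1, MHtW×1, MHtw×1, MhTW×1, MhTw×1, MhtW×1, Mhtw×1, mHTW×1, mHTw×1, mHtW×1, mHtw×1, mhTW×1, mhTw×1, mhtW×1, mhtw×1
MmHhTtWW×MmHhTtWw grid (16·16=256): MMHHTTWW=2 MMHHTTWw=2 MMHHTtWW=4 MMHHTtWw=4 MMHHttWW=2 MMHHttWw=2 MMHhTTWW=4 MMHhTTWw=4 MMHhTtWW=8 MMHhTtWw=8 MMHhttWW=4 MMHhttWw=4 MMhhTTWW=2 MMhhTTWw=2 MMhhTtWW=4 MMhhTtWw=4 MMhhttWW=2 MMhhttWw=2 MmHHTTWW=4 MmHHTTWw=4 MmHHTtWW=8 MmHHTtWw=8 MmHHttWW=4 MmHHttWw=4 MmHhTTWW=8 MmHhTTWw=8 MmHhTtWW=16 MmHhTtWw=16 MmHhttWW=8 MmHhttWw=8 MmhhTTWW=4 MmhhTTWw=4 MmhhTtWW=8 MmhhTtWw=8 MmhhttWW=4 MmhhttWw=4 mmHHTTWW=2 mmHHTTWw=2 mmHHTtWW=4 mmHHTtWw=4 mmHHttWW=2 mmHHttWw=2 mmHhTTWW=4 mmHhTTWw=4 mmHhTtWW=8 mmHhTtWw=8 mmHhttWW=4 mmHhttWw=4 mmhhTTWW=2 mmhhTTWw=2 mmhhTtWW=4 mmhhTtWw=4 mmhhttWW=2 mmhhttWw=2
MMHhttWw hits 4/256; gcd=4; 4÷4/256÷4 = 1/64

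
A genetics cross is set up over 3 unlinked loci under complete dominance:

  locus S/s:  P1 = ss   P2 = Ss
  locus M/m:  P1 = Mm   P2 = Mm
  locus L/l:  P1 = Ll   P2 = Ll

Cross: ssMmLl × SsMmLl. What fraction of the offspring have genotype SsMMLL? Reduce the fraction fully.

ssMmLl gametes: sML×2, sMl×2, smL×2, sml×2
SsMmLl gametes: SML×1, SMl×1, SmL×1, Sml×1, sML×1, sMl×1, smL×1, sml×1
ssMmLl×SsMmLl grid (8·8=64): SsMMLL=2 SsMMLl=4 SsMMll=2 SsMmLL=4 SsMmLl=8 SsMmll=4 SsmmLL=2 SsmmLl=4 Ssmmll=2 ssMMLL=2 ssMMLl=4 ssMMll=2 ssMmLL=4 ssMmLl=8 ssMmll=4 ssmmLL=2 ssmmLl=4 ssmmll=2
SsMMLL hits 2/64; gcd=2; 2÷2/64÷2 = 1/32

P(SsMMLL) = 1/32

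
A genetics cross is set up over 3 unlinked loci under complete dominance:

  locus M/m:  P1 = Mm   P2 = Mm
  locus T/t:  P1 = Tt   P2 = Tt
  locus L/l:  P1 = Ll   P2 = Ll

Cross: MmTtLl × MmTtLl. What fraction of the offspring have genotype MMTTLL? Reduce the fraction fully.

P(MMTTLL) = 1/64

MmTtLl gametes: MTL×1, MTl×1, MtL×1, Mtl×1, mTL×1, mTl×1, mtL×1, mtl×1
MmTtLl gametes: MTL×1, MTl×1, MtL×1, Mtl×1, mTL×1, mTl×1, mtL×1, mtl×1
MmTtLl×MmTtLl grid (8·8=64): MMTTLL=1 MMTTLl=2 MMTTll=1 MMTtLL=2 MMTtLl=4 MMTtll=2 MMttLL=1 MMttLl=2 MMttll=1 MmTTLL=2 MmTTLl=4 MmTTll=2 MmTtLL=4 MmTtLl=8 MmTtll=4 MmttLL=2 MmttLl=4 Mmttll=2 mmTTLL=1 mmTTLl=2 mmTTll=1 mmTtLL=2 mmTtLl=4 mmTtll=2 mmttLL=1 mmttLl=2 mmttll=1
MMTTLL hits 1/64; gcd=1; 1÷1/64÷1 = 1/64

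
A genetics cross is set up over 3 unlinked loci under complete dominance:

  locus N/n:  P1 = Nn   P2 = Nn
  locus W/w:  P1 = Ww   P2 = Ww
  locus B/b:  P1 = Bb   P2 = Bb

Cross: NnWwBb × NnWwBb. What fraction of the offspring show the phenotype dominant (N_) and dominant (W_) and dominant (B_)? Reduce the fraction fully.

NnWwBb gametes: NWB×1, NWb×1, NwB×1, Nwb×1, nWB×1, nWb×1, nwB×1, nwb×1
NnWwBb gametes: NWB×1, NWb×1, NwB×1, Nwb×1, nWB×1, nWb×1, nwB×1, nwb×1
NnWwBb×NnWwBb grid (8·8=64): NNWWBB=1 NNWWBb=2 NNWWbb=1 NNWwBB=2 NNWwBb=4 NNWwbb=2 NNwwBB=1 NNwwBb=2 NNwwbb=1 NnWWBB=2 NnWWBb=4 NnWWbb=2 NnWwBB=4 NnWwBb=8 NnWwbb=4 NnwwBB=2 NnwwBb=4 Nnwwbb=2 nnWWBB=1 nnWWBb=2 nnWWbb=1 nnWwBB=2 nnWwBb=4 nnWwbb=2 nnwwBB=1 nnwwBb=2 nnwwbb=1
N_ W_ B_ hits 27/64; gcd=1; 27÷1/64÷1 = 27/64

P(N_ W_ B_) = 27/64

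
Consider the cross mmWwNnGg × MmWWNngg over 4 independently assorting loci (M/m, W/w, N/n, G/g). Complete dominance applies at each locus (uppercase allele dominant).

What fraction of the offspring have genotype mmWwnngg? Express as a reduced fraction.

mmWwNnGg gametes: mWNG×2, mWNg×2, mWnG×2, mWng×2, mwNG×2, mwNg×2, mwnG×2, mwng×2
MmWWNngg gametes: MWNg×4, MWng×4, mWNg×4, mWng×4
mmWwNnGg×MmWWNngg grid (16·16=256): MmWWNNGg=8 MmWWNNgg=8 MmWWNnGg=16 MmWWNngg=16 MmWWnnGg=8 MmWWnngg=8 MmWwNNGg=8 MmWwNNgg=8 MmWwNnGg=16 MmWwNngg=16 MmWwnnGg=8 MmWwnngg=8 mmWWNNGg=8 mmWWNNgg=8 mmWWNnGg=16 mmWWNngg=16 mmWWnnGg=8 mmWWnngg=8 mmWwNNGg=8 mmWwNNgg=8 mmWwNnGg=16 mmWwNngg=16 mmWwnnGg=8 mmWwnngg=8
mmWwnngg hits 8/256; gcd=8; 8÷8/256÷8 = 1/32

P(mmWwnngg) = 1/32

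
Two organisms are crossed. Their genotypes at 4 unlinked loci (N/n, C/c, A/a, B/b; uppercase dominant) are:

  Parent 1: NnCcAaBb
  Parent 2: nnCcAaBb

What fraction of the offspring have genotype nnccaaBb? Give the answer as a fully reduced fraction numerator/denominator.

NnCcAaBb gametes: NCAB×1, NCAb×1, NCaB×1, NCab×1, NcAB×1, NcAb×1, NcaB×1, Ncab×1, nCAB×1, nCAb×1, nCaB×1, nCab×1, ncAB×1, ncAb×1, ncaB×1, ncab×1
nnCcAaBb gametes: nCAB×2, nCAb×2, nCaB×2, nCab×2, ncAB×2, ncAb×2, ncaB×2, ncab×2
NnCcAaBb×nnCcAaBb grid (16·16=256): NnCCAABB=2 NnCCAABb=4 NnCCAAbb=2 NnCCAaBB=4 NnCCAaBb=8 NnCCAabb=4 NnCCaaBB=2 NnCCaaBb=4 NnCCaabb=2 NnCcAABB=4 NnCcAABb=8 NnCcAAbb=4 NnCcAaBB=8 NnCcAaBb=16 NnCcAabb=8 NnCcaaBB=4 NnCcaaBb=8 NnCcaabb=4 NnccAABB=2 NnccAABb=4 NnccAAbb=2 NnccAaBB=4 NnccAaBb=8 NnccAabb=4 NnccaaBB=2 NnccaaBb=4 Nnccaabb=2 nnCCAABB=2 nnCCAABb=4 nnCCAAbb=2 nnCCAaBB=4 nnCCAaBb=8 nnCCAabb=4 nnCCaaBB=2 nnCCaaBb=4 nnCCaabb=2 nnCcAABB=4 nnCcAABb=8 nnCcAAbb=4 nnCcAaBB=8 nnCcAaBb=16 nnCcAabb=8 nnCcaaBB=4 nnCcaaBb=8 nnCcaabb=4 nnccAABB=2 nnccAABb=4 nnccAAbb=2 nnccAaBB=4 nnccAaBb=8 nnccAabb=4 nnccaaBB=2 nnccaaBb=4 nnccaabb=2
nnccaaBb hits 4/256; gcd=4; 4÷4/256÷4 = 1/64

P(nnccaaBb) = 1/64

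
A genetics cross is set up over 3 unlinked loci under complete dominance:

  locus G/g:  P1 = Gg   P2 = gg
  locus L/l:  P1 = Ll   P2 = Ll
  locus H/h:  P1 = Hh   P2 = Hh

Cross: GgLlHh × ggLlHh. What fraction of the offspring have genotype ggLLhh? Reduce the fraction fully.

GgLlHh gametes: GLH×1, GLh×1, GlH×1, Glh×1, gLH×1, gLh×1, glH×1, glh×1
ggLlHh gametes: gLH×2, gLh×2, glH×2, glh×2
GgLlHh×ggLlHh grid (8·8=64): GgLLHH=2 GgLLHh=4 GgLLhh=2 GgLlHH=4 GgLlHh=8 GgLlhh=4 GgllHH=2 GgllHh=4 Ggllhh=2 ggLLHH=2 ggLLHh=4 ggLLhh=2 ggLlHH=4 ggLlHh=8 ggLlhh=4 ggllHH=2 ggllHh=4 ggllhh=2
ggLLhh hits 2/64; gcd=2; 2÷2/64÷2 = 1/32

P(ggLLhh) = 1/32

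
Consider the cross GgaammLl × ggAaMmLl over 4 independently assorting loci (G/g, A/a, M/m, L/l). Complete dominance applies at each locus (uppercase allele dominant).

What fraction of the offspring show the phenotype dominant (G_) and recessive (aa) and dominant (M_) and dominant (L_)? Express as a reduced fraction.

P(G_ aa M_ L_) = 3/32

GgaammLl gametes: GamL×4, Gaml×4, gamL×4, gaml×4
ggAaMmLl gametes: gAML×2, gAMl×2, gAmL×2, gAml×2, gaML×2, gaMl×2, gamL×2, gaml×2
GgaammLl×ggAaMmLl grid (16·16=256): GgAaMmLL=8 GgAaMmLl=16 GgAaMmll=8 GgAammLL=8 GgAammLl=16 GgAammll=8 GgaaMmLL=8 GgaaMmLl=16 GgaaMmll=8 GgaammLL=8 GgaammLl=16 Ggaammll=8 ggAaMmLL=8 ggAaMmLl=16 ggAaMmll=8 ggAammLL=8 ggAammLl=16 ggAammll=8 ggaaMmLL=8 ggaaMmLl=16 ggaaMmll=8 ggaammLL=8 ggaammLl=16 ggaammll=8
G_ aa M_ L_ hits 24/256; gcd=8; 24÷8/256÷8 = 3/32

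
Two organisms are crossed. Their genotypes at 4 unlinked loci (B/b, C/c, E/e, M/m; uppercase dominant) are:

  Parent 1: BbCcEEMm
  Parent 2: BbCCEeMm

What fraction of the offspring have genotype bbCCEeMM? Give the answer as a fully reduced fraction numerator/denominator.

BbCcEEMm gametes: BCEM×2, BCEm×2, BcEM×2, BcEm×2, bCEM×2, bCEm×2, bcEM×2, bcEm×2
BbCCEeMm gametes: BCEM×2, BCEm×2, BCeM×2, BCem×2, bCEM×2, bCEm×2, bCeM×2, bCem×2
BbCcEEMm×BbCCEeMm grid (16·16=256): BBCCEEMM=4 BBCCEEMm=8 BBCCEEmm=4 BBCCEeMM=4 BBCCEeMm=8 BBCCEemm=4 BBCcEEMM=4 BBCcEEMm=8 BBCcEEmm=4 BBCcEeMM=4 BBCcEeMm=8 BBCcEemm=4 BbCCEEMM=8 BbCCEEMm=16 BbCCEEmm=8 BbCCEeMM=8 BbCCEeMm=16 BbCCEemm=8 BbCcEEMM=8 BbCcEEMm=16 BbCcEEmm=8 BbCcEeMM=8 BbCcEeMm=16 BbCcEemm=8 bbCCEEMM=4 bbCCEEMm=8 bbCCEEmm=4 bbCCEeMM=4 bbCCEeMm=8 bbCCEemm=4 bbCcEEMM=4 bbCcEEMm=8 bbCcEEmm=4 bbCcEeMM=4 bbCcEeMm=8 bbCcEemm=4
bbCCEeMM hits 4/256; gcd=4; 4÷4/256÷4 = 1/64

P(bbCCEeMM) = 1/64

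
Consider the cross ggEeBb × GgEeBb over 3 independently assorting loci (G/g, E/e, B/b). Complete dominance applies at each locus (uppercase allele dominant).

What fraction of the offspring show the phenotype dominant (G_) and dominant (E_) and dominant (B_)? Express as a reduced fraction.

ggEeBb gametes: gEB×2, gEb×2, geB×2, geb×2
GgEeBb gametes: GEB×1, GEb×1, GeB×1, Geb×1, gEB×1, gEb×1, geB×1, geb×1
ggEeBb×GgEeBb grid (8·8=64): GgEEBB=2 GgEEBb=4 GgEEbb=2 GgEeBB=4 GgEeBb=8 GgEebb=4 GgeeBB=2 GgeeBb=4 Ggeebb=2 ggEEBB=2 ggEEBb=4 ggEEbb=2 ggEeBB=4 ggEeBb=8 ggEebb=4 ggeeBB=2 ggeeBb=4 ggeebb=2
G_ E_ B_ hits 18/64; gcd=2; 18÷2/64÷2 = 9/32

P(G_ E_ B_) = 9/32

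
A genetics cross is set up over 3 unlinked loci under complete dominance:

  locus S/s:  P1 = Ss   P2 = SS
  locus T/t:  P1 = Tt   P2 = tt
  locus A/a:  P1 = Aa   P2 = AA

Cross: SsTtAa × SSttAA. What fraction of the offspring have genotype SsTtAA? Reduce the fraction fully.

SsTtAa gametes: STA×1, STa×1, StA×1, Sta×1, sTA×1, sTa×1, stA×1, sta×1
SSttAA gametes: StA×8
SsTtAa×SSttAA grid (8·8=64): SSTtAA=8 SSTtAa=8 SSttAA=8 SSttAa=8 SsTtAA=8 SsTtAa=8 SsttAA=8 SsttAa=8
SsTtAA hits 8/64; gcd=8; 8÷8/64÷8 = 1/8

P(SsTtAA) = 1/8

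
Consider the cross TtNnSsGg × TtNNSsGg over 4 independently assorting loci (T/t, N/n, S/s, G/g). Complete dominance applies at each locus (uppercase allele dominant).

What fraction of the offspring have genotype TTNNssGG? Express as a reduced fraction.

TtNnSsGg gametes: TNSG×1, TNSg×1, TNsG×1, TNsg×1, TnSG×1, TnSg×1, TnsG×1, Tnsg×1, tNSG×1, tNSg×1, tNsG×1, tNsg×1, tnSG×1, tnSg×1, tnsG×1, tnsg×1
TtNNSsGg gametes: TNSG×2, TNSg×2, TNsG×2, TNsg×2, tNSG×2, tNSg×2, tNsG×2, tNsg×2
TtNnSsGg×TtNNSsGg grid (16·16=256): TTNNSSGG=2 TTNNSSGg=4 TTNNSSgg=2 TTNNSsGG=4 TTNNSsGg=8 TTNNSsgg=4 TTNNssGG=2 TTNNssGg=4 TTNNssgg=2 TTNnSSGG=2 TTNnSSGg=4 TTNnSSgg=2 TTNnSsGG=4 TTNnSsGg=8 TTNnSsgg=4 TTNnssGG=2 TTNnssGg=4 TTNnssgg=2 TtNNSSGG=4 TtNNSSGg=8 TtNNSSgg=4 TtNNSsGG=8 TtNNSsGg=16 TtNNSsgg=8 TtNNssGG=4 TtNNssGg=8 TtNNssgg=4 TtNnSSGG=4 TtNnSSGg=8 TtNnSSgg=4 TtNnSsGG=8 TtNnSsGg=16 TtNnSsgg=8 TtNnssGG=4 TtNnssGg=8 TtNnssgg=4 ttNNSSGG=2 ttNNSSGg=4 ttNNSSgg=2 ttNNSsGG=4 ttNNSsGg=8 ttNNSsgg=4 ttNNssGG=2 ttNNssGg=4 ttNNssgg=2 ttNnSSGG=2 ttNnSSGg=4 ttNnSSgg=2 ttNnSsGG=4 ttNnSsGg=8 ttNnSsgg=4 ttNnssGG=2 ttNnssGg=4 ttNnssgg=2
TTNNssGG hits 2/256; gcd=2; 2÷2/256÷2 = 1/128

P(TTNNssGG) = 1/128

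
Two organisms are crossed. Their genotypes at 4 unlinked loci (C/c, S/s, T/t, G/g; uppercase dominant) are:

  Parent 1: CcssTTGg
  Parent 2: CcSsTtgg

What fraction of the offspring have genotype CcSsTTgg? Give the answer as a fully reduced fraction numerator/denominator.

CcssTTGg gametes: CsTG×4, CsTg×4, csTG×4, csTg×4
CcSsTtgg gametes: CSTg×2, CStg×2, CsTg×2, Cstg×2, cSTg×2, cStg×2, csTg×2, cstg×2
CcssTTGg×CcSsTtgg grid (16·16=256): CCSsTTGg=8 CCSsTTgg=8 CCSsTtGg=8 CCSsTtgg=8 CCssTTGg=8 CCssTTgg=8 CCssTtGg=8 CCssTtgg=8 CcSsTTGg=16 CcSsTTgg=16 CcSsTtGg=16 CcSsTtgg=16 CcssTTGg=16 CcssTTgg=16 CcssTtGg=16 CcssTtgg=16 ccSsTTGg=8 ccSsTTgg=8 ccSsTtGg=8 ccSsTtgg=8 ccssTTGg=8 ccssTTgg=8 ccssTtGg=8 ccssTtgg=8
CcSsTTgg hits 16/256; gcd=16; 16÷16/256÷16 = 1/16

P(CcSsTTgg) = 1/16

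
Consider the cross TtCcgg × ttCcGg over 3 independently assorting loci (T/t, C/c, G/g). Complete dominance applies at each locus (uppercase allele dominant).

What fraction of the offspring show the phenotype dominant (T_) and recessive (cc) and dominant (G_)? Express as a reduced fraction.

P(T_ cc G_) = 1/16

TtCcgg gametes: TCg×2, Tcg×2, tCg×2, tcg×2
ttCcGg gametes: tCG×2, tCg×2, tcG×2, tcg×2
TtCcgg×ttCcGg grid (8·8=64): TtCCGg=4 TtCCgg=4 TtCcGg=8 TtCcgg=8 TtccGg=4 Ttccgg=4 ttCCGg=4 ttCCgg=4 ttCcGg=8 ttCcgg=8 ttccGg=4 ttccgg=4
T_ cc G_ hits 4/64; gcd=4; 4÷4/64÷4 = 1/16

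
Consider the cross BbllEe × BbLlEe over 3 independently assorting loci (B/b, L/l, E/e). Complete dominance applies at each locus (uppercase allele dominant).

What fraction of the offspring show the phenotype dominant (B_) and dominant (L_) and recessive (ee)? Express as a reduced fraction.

BbllEe gametes: BlE×2, Ble×2, blE×2, ble×2
BbLlEe gametes: BLE×1, BLe×1, BlE×1, Ble×1, bLE×1, bLe×1, blE×1, ble×1
BbllEe×BbLlEe grid (8·8=64): BBLlEE=2 BBLlEe=4 BBLlee=2 BBllEE=2 BBllEe=4 BBllee=2 BbLlEE=4 BbLlEe=8 BbLlee=4 BbllEE=4 BbllEe=8 Bbllee=4 bbLlEE=2 bbLlEe=4 bbLlee=2 bbllEE=2 bbllEe=4 bbllee=2
B_ L_ ee hits 6/64; gcd=2; 6÷2/64÷2 = 3/32

P(B_ L_ ee) = 3/32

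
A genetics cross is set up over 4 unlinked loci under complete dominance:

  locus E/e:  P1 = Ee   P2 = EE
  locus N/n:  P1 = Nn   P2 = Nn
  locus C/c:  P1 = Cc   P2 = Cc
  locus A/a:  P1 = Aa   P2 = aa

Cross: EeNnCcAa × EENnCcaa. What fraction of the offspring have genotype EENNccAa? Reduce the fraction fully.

P(EENNccAa) = 1/64

EeNnCcAa gametes: ENCA×1, ENCa×1, ENcA×1, ENca×1, EnCA×1, EnCa×1, EncA×1, Enca×1, eNCA×1, eNCa×1, eNcA×1, eNca×1, enCA×1, enCa×1, encA×1, enca×1
EENnCcaa gametes: ENCa×4, ENca×4, EnCa×4, Enca×4
EeNnCcAa×EENnCcaa grid (16·16=256): EENNCCAa=4 EENNCCaa=4 EENNCcAa=8 EENNCcaa=8 EENNccAa=4 EENNccaa=4 EENnCCAa=8 EENnCCaa=8 EENnCcAa=16 EENnCcaa=16 EENnccAa=8 EENnccaa=8 EEnnCCAa=4 EEnnCCaa=4 EEnnCcAa=8 EEnnCcaa=8 EEnnccAa=4 EEnnccaa=4 EeNNCCAa=4 EeNNCCaa=4 EeNNCcAa=8 EeNNCcaa=8 EeNNccAa=4 EeNNccaa=4 EeNnCCAa=8 EeNnCCaa=8 EeNnCcAa=16 EeNnCcaa=16 EeNnccAa=8 EeNnccaa=8 EennCCAa=4 EennCCaa=4 EennCcAa=8 EennCcaa=8 EennccAa=4 Eennccaa=4
EENNccAa hits 4/256; gcd=4; 4÷4/256÷4 = 1/64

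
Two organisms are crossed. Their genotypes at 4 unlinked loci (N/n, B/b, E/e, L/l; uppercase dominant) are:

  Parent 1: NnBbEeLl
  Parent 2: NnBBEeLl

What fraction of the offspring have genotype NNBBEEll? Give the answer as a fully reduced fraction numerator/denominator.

P(NNBBEEll) = 1/128

NnBbEeLl gametes: NBEL×1, NBEl×1, NBeL×1, NBel×1, NbEL×1, NbEl×1, NbeL×1, Nbel×1, nBEL×1, nBEl×1, nBeL×1, nBel×1, nbEL×1, nbEl×1, nbeL×1, nbel×1
NnBBEeLl gametes: NBEL×2, NBEl×2, NBeL×2, NBel×2, nBEL×2, nBEl×2, nBeL×2, nBel×2
NnBbEeLl×NnBBEeLl grid (16·16=256): NNBBEELL=2 NNBBEELl=4 NNBBEEll=2 NNBBEeLL=4 NNBBEeLl=8 NNBBEell=4 NNBBeeLL=2 NNBBeeLl=4 NNBBeell=2 NNBbEELL=2 NNBbEELl=4 NNBbEEll=2 NNBbEeLL=4 NNBbEeLl=8 NNBbEell=4 NNBbeeLL=2 NNBbeeLl=4 NNBbeell=2 NnBBEELL=4 NnBBEELl=8 NnBBEEll=4 NnBBEeLL=8 NnBBEeLl=16 NnBBEell=8 NnBBeeLL=4 NnBBeeLl=8 NnBBeell=4 NnBbEELL=4 NnBbEELl=8 NnBbEEll=4 NnBbEeLL=8 NnBbEeLl=16 NnBbEell=8 NnBbeeLL=4 NnBbeeLl=8 NnBbeell=4 nnBBEELL=2 nnBBEELl=4 nnBBEEll=2 nnBBEeLL=4 nnBBEeLl=8 nnBBEell=4 nnBBeeLL=2 nnBBeeLl=4 nnBBeell=2 nnBbEELL=2 nnBbEELl=4 nnBbEEll=2 nnBbEeLL=4 nnBbEeLl=8 nnBbEell=4 nnBbeeLL=2 nnBbeeLl=4 nnBbeell=2
NNBBEEll hits 2/256; gcd=2; 2÷2/256÷2 = 1/128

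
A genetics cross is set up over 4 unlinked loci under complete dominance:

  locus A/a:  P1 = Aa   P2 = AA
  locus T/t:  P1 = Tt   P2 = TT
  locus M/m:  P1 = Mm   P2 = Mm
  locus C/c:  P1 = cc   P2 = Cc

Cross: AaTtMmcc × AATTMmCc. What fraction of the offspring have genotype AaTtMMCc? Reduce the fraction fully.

P(AaTtMMCc) = 1/32

AaTtMmcc gametes: ATMc×2, ATmc×2, AtMc×2, Atmc×2, aTMc×2, aTmc×2, atMc×2, atmc×2
AATTMmCc gametes: ATMC×4, ATMc×4, ATmC×4, ATmc×4
AaTtMmcc×AATTMmCc grid (16·16=256): AATTMMCc=8 AATTMMcc=8 AATTMmCc=16 AATTMmcc=16 AATTmmCc=8 AATTmmcc=8 AATtMMCc=8 AATtMMcc=8 AATtMmCc=16 AATtMmcc=16 AATtmmCc=8 AATtmmcc=8 AaTTMMCc=8 AaTTMMcc=8 AaTTMmCc=16 AaTTMmcc=16 AaTTmmCc=8 AaTTmmcc=8 AaTtMMCc=8 AaTtMMcc=8 AaTtMmCc=16 AaTtMmcc=16 AaTtmmCc=8 AaTtmmcc=8
AaTtMMCc hits 8/256; gcd=8; 8÷8/256÷8 = 1/32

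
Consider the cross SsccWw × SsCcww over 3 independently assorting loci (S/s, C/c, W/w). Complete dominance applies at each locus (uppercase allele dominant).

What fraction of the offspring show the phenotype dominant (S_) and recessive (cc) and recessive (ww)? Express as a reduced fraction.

SsccWw gametes: ScW×2, Scw×2, scW×2, scw×2
SsCcww gametes: SCw×2, Scw×2, sCw×2, scw×2
SsccWw×SsCcww grid (8·8=64): SSCcWw=4 SSCcww=4 SSccWw=4 SSccww=4 SsCcWw=8 SsCcww=8 SsccWw=8 Ssccww=8 ssCcWw=4 ssCcww=4 ssccWw=4 ssccww=4
S_ cc ww hits 12/64; gcd=4; 12÷4/64÷4 = 3/16

P(S_ cc ww) = 3/16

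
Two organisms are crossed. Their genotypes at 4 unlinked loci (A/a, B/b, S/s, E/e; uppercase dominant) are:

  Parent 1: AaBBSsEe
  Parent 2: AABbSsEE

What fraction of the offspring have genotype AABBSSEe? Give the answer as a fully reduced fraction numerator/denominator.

P(AABBSSEe) = 1/32

AaBBSsEe gametes: ABSE×2, ABSe×2, ABsE×2, ABse×2, aBSE×2, aBSe×2, aBsE×2, aBse×2
AABbSsEE gametes: ABSE×4, ABsE×4, AbSE×4, AbsE×4
AaBBSsEe×AABbSsEE grid (16·16=256): AABBSSEE=8 AABBSSEe=8 AABBSsEE=16 AABBSsEe=16 AABBssEE=8 AABBssEe=8 AABbSSEE=8 AABbSSEe=8 AABbSsEE=16 AABbSsEe=16 AABbssEE=8 AABbssEe=8 AaBBSSEE=8 AaBBSSEe=8 AaBBSsEE=16 AaBBSsEe=16 AaBBssEE=8 AaBBssEe=8 AaBbSSEE=8 AaBbSSEe=8 AaBbSsEE=16 AaBbSsEe=16 AaBbssEE=8 AaBbssEe=8
AABBSSEe hits 8/256; gcd=8; 8÷8/256÷8 = 1/32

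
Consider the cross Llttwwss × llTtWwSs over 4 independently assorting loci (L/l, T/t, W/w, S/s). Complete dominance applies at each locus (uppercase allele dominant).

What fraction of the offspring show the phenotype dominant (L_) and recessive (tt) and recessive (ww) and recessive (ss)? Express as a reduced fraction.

P(L_ tt ww ss) = 1/16

Llttwwss gametes: Ltws×8, ltws×8
llTtWwSs gametes: lTWS×2, lTWs×2, lTwS×2, lTws×2, ltWS×2, ltWs×2, ltwS×2, ltws×2
Llttwwss×llTtWwSs grid (16·16=256): LlTtWwSs=16 LlTtWwss=16 LlTtwwSs=16 LlTtwwss=16 LlttWwSs=16 LlttWwss=16 LlttwwSs=16 Llttwwss=16 llTtWwSs=16 llTtWwss=16 llTtwwSs=16 llTtwwss=16 llttWwSs=16 llttWwss=16 llttwwSs=16 llttwwss=16
L_ tt ww ss hits 16/256; gcd=16; 16÷16/256÷16 = 1/16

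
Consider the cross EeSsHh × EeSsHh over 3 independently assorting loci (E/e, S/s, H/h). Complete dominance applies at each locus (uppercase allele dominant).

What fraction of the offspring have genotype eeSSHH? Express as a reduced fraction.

P(eeSSHH) = 1/64

EeSsHh gametes: ESH×1, ESh×1, EsH×1, Esh×1, eSH×1, eSh×1, esH×1, esh×1
EeSsHh gametes: ESH×1, ESh×1, EsH×1, Esh×1, eSH×1, eSh×1, esH×1, esh×1
EeSsHh×EeSsHh grid (8·8=64): EESSHH=1 EESSHh=2 EESShh=1 EESsHH=2 EESsHh=4 EESshh=2 EEssHH=1 EEssHh=2 EEsshh=1 EeSSHH=2 EeSSHh=4 EeSShh=2 EeSsHH=4 EeSsHh=8 EeSshh=4 EessHH=2 EessHh=4 Eesshh=2 eeSSHH=1 eeSSHh=2 eeSShh=1 eeSsHH=2 eeSsHh=4 eeSshh=2 eessHH=1 eessHh=2 eesshh=1
eeSSHH hits 1/64; gcd=1; 1÷1/64÷1 = 1/64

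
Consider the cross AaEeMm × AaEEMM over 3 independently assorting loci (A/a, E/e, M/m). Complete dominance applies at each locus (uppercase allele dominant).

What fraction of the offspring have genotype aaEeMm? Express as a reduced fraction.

P(aaEeMm) = 1/16

AaEeMm gametes: AEM×1, AEm×1, AeM×1, Aem×1, aEM×1, aEm×1, aeM×1, aem×1
AaEEMM gametes: AEM×4, aEM×4
AaEeMm×AaEEMM grid (8·8=64): AAEEMM=4 AAEEMm=4 AAEeMM=4 AAEeMm=4 AaEEMM=8 AaEEMm=8 AaEeMM=8 AaEeMm=8 aaEEMM=4 aaEEMm=4 aaEeMM=4 aaEeMm=4
aaEeMm hits 4/64; gcd=4; 4÷4/64÷4 = 1/16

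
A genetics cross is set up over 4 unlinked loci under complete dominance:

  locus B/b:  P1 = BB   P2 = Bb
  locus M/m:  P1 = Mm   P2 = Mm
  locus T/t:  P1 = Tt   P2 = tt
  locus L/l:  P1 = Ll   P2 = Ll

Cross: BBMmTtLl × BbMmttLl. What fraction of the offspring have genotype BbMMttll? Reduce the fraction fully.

P(BbMMttll) = 1/64

BBMmTtLl gametes: BMTL×2, BMTl×2, BMtL×2, BMtl×2, BmTL×2, BmTl×2, BmtL×2, Bmtl×2
BbMmttLl gametes: BMtL×2, BMtl×2, BmtL×2, Bmtl×2, bMtL×2, bMtl×2, bmtL×2, bmtl×2
BBMmTtLl×BbMmttLl grid (16·16=256): BBMMTtLL=4 BBMMTtLl=8 BBMMTtll=4 BBMMttLL=4 BBMMttLl=8 BBMMttll=4 BBMmTtLL=8 BBMmTtLl=16 BBMmTtll=8 BBMmttLL=8 BBMmttLl=16 BBMmttll=8 BBmmTtLL=4 BBmmTtLl=8 BBmmTtll=4 BBmmttLL=4 BBmmttLl=8 BBmmttll=4 BbMMTtLL=4 BbMMTtLl=8 BbMMTtll=4 BbMMttLL=4 BbMMttLl=8 BbMMttll=4 BbMmTtLL=8 BbMmTtLl=16 BbMmTtll=8 BbMmttLL=8 BbMmttLl=16 BbMmttll=8 BbmmTtLL=4 BbmmTtLl=8 BbmmTtll=4 BbmmttLL=4 BbmmttLl=8 Bbmmttll=4
BbMMttll hits 4/256; gcd=4; 4÷4/256÷4 = 1/64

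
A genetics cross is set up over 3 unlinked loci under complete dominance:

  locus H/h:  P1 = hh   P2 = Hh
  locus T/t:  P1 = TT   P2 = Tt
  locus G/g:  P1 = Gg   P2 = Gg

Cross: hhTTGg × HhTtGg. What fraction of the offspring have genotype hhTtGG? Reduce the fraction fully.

hhTTGg gametes: hTG×4, hTg×4
HhTtGg gametes: HTG×1, HTg×1, HtG×1, Htg×1, hTG×1, hTg×1, htG×1, htg×1
hhTTGg×HhTtGg grid (8·8=64): HhTTGG=4 HhTTGg=8 HhTTgg=4 HhTtGG=4 HhTtGg=8 HhTtgg=4 hhTTGG=4 hhTTGg=8 hhTTgg=4 hhTtGG=4 hhTtGg=8 hhTtgg=4
hhTtGG hits 4/64; gcd=4; 4÷4/64÷4 = 1/16

P(hhTtGG) = 1/16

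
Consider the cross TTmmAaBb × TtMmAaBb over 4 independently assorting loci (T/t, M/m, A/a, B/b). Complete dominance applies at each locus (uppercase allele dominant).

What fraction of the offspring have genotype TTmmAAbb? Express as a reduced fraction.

P(TTmmAAbb) = 1/64

TTmmAaBb gametes: TmAB×4, TmAb×4, TmaB×4, Tmab×4
TtMmAaBb gametes: TMAB×1, TMAb×1, TMaB×1, TMab×1, TmAB×1, TmAb×1, TmaB×1, Tmab×1, tMAB×1, tMAb×1, tMaB×1, tMab×1, tmAB×1, tmAb×1, tmaB×1, tmab×1
TTmmAaBb×TtMmAaBb grid (16·16=256): TTMmAABB=4 TTMmAABb=8 TTMmAAbb=4 TTMmAaBB=8 TTMmAaBb=16 TTMmAabb=8 TTMmaaBB=4 TTMmaaBb=8 TTMmaabb=4 TTmmAABB=4 TTmmAABb=8 TTmmAAbb=4 TTmmAaBB=8 TTmmAaBb=16 TTmmAabb=8 TTmmaaBB=4 TTmmaaBb=8 TTmmaabb=4 TtMmAABB=4 TtMmAABb=8 TtMmAAbb=4 TtMmAaBB=8 TtMmAaBb=16 TtMmAabb=8 TtMmaaBB=4 TtMmaaBb=8 TtMmaabb=4 TtmmAABB=4 TtmmAABb=8 TtmmAAbb=4 TtmmAaBB=8 TtmmAaBb=16 TtmmAabb=8 TtmmaaBB=4 TtmmaaBb=8 Ttmmaabb=4
TTmmAAbb hits 4/256; gcd=4; 4÷4/256÷4 = 1/64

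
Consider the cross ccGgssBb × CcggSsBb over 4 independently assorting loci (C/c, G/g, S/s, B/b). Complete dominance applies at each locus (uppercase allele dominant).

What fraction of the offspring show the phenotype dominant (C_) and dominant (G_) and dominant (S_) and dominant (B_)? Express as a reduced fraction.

P(C_ G_ S_ B_) = 3/32

ccGgssBb gametes: cGsB×4, cGsb×4, cgsB×4, cgsb×4
CcggSsBb gametes: CgSB×2, CgSb×2, CgsB×2, Cgsb×2, cgSB×2, cgSb×2, cgsB×2, cgsb×2
ccGgssBb×CcggSsBb grid (16·16=256): CcGgSsBB=8 CcGgSsBb=16 CcGgSsbb=8 CcGgssBB=8 CcGgssBb=16 CcGgssbb=8 CcggSsBB=8 CcggSsBb=16 CcggSsbb=8 CcggssBB=8 CcggssBb=16 Ccggssbb=8 ccGgSsBB=8 ccGgSsBb=16 ccGgSsbb=8 ccGgssBB=8 ccGgssBb=16 ccGgssbb=8 ccggSsBB=8 ccggSsBb=16 ccggSsbb=8 ccggssBB=8 ccggssBb=16 ccggssbb=8
C_ G_ S_ B_ hits 24/256; gcd=8; 24÷8/256÷8 = 3/32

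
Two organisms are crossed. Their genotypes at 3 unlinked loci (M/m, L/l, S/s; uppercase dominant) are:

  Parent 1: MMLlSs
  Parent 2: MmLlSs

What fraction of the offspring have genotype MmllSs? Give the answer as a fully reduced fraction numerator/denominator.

P(MmllSs) = 1/16

MMLlSs gametes: MLS×2, MLs×2, MlS×2, Mls×2
MmLlSs gametes: MLS×1, MLs×1, MlS×1, Mls×1, mLS×1, mLs×1, mlS×1, mls×1
MMLlSs×MmLlSs grid (8·8=64): MMLLSS=2 MMLLSs=4 MMLLss=2 MMLlSS=4 MMLlSs=8 MMLlss=4 MMllSS=2 MMllSs=4 MMllss=2 MmLLSS=2 MmLLSs=4 MmLLss=2 MmLlSS=4 MmLlSs=8 MmLlss=4 MmllSS=2 MmllSs=4 Mmllss=2
MmllSs hits 4/64; gcd=4; 4÷4/64÷4 = 1/16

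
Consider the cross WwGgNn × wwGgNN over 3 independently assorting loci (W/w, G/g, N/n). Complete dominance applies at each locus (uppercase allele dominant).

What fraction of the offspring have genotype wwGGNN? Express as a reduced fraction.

P(wwGGNN) = 1/16

WwGgNn gametes: WGN×1, WGn×1, WgN×1, Wgn×1, wGN×1, wGn×1, wgN×1, wgn×1
wwGgNN gametes: wGN×4, wgN×4
WwGgNn×wwGgNN grid (8·8=64): WwGGNN=4 WwGGNn=4 WwGgNN=8 WwGgNn=8 WwggNN=4 WwggNn=4 wwGGNN=4 wwGGNn=4 wwGgNN=8 wwGgNn=8 wwggNN=4 wwggNn=4
wwGGNN hits 4/64; gcd=4; 4÷4/64÷4 = 1/16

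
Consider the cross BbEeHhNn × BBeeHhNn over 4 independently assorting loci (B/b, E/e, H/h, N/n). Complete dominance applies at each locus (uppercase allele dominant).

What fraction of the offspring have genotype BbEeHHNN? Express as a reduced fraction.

P(BbEeHHNN) = 1/64

BbEeHhNn gametes: BEHN×1, BEHn×1, BEhN×1, BEhn×1, BeHN×1, BeHn×1, BehN×1, Behn×1, bEHN×1, bEHn×1, bEhN×1, bEhn×1, beHN×1, beHn×1, behN×1, behn×1
BBeeHhNn gametes: BeHN×4, BeHn×4, BehN×4, Behn×4
BbEeHhNn×BBeeHhNn grid (16·16=256): BBEeHHNN=4 BBEeHHNn=8 BBEeHHnn=4 BBEeHhNN=8 BBEeHhNn=16 BBEeHhnn=8 BBEehhNN=4 BBEehhNn=8 BBEehhnn=4 BBeeHHNN=4 BBeeHHNn=8 BBeeHHnn=4 BBeeHhNN=8 BBeeHhNn=16 BBeeHhnn=8 BBeehhNN=4 BBeehhNn=8 BBeehhnn=4 BbEeHHNN=4 BbEeHHNn=8 BbEeHHnn=4 BbEeHhNN=8 BbEeHhNn=16 BbEeHhnn=8 BbEehhNN=4 BbEehhNn=8 BbEehhnn=4 BbeeHHNN=4 BbeeHHNn=8 BbeeHHnn=4 BbeeHhNN=8 BbeeHhNn=16 BbeeHhnn=8 BbeehhNN=4 BbeehhNn=8 Bbeehhnn=4
BbEeHHNN hits 4/256; gcd=4; 4÷4/256÷4 = 1/64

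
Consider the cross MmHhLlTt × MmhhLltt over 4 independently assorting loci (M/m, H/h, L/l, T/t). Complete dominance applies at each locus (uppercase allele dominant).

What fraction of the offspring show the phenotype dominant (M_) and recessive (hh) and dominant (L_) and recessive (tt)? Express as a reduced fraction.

P(M_ hh L_ tt) = 9/64

MmHhLlTt gametes: MHLT×1, MHLt×1, MHlT×1, MHlt×1, MhLT×1, MhLt×1, MhlT×1, Mhlt×1, mHLT×1, mHLt×1, mHlT×1, mHlt×1, mhLT×1, mhLt×1, mhlT×1, mhlt×1
MmhhLltt gametes: MhLt×4, Mhlt×4, mhLt×4, mhlt×4
MmHhLlTt×MmhhLltt grid (16·16=256): MMHhLLTt=4 MMHhLLtt=4 MMHhLlTt=8 MMHhLltt=8 MMHhllTt=4 MMHhlltt=4 MMhhLLTt=4 MMhhLLtt=4 MMhhLlTt=8 MMhhLltt=8 MMhhllTt=4 MMhhlltt=4 MmHhLLTt=8 MmHhLLtt=8 MmHhLlTt=16 MmHhLltt=16 MmHhllTt=8 MmHhlltt=8 MmhhLLTt=8 MmhhLLtt=8 MmhhLlTt=16 MmhhLltt=16 MmhhllTt=8 Mmhhlltt=8 mmHhLLTt=4 mmHhLLtt=4 mmHhLlTt=8 mmHhLltt=8 mmHhllTt=4 mmHhlltt=4 mmhhLLTt=4 mmhhLLtt=4 mmhhLlTt=8 mmhhLltt=8 mmhhllTt=4 mmhhlltt=4
M_ hh L_ tt hits 36/256; gcd=4; 36÷4/256÷4 = 9/64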